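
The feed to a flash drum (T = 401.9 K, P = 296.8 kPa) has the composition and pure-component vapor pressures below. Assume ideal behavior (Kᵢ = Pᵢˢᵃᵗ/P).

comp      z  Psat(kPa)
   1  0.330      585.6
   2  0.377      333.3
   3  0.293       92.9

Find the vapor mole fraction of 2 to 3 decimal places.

y_2 = 0.404

Raoult's law: Kᵢ = Pᵢˢᵃᵗ/P = Pᵢˢᵃᵗ/296.8.
  K_1 = 585.6/296.8 = 1.97305, K_2 = 333.3/296.8 = 1.12298, K_3 = 92.9/296.8 = 0.31301
Newton–Raphson from β = 0.42:
  β = 0.420: g = -0.0109, g' = -0.436 → β = 0.395
Converged at β = 0.395.
Compositions from xᵢ = zᵢ/(1+β(Kᵢ−1)), yᵢ = Kᵢxᵢ:
  1: x = 0.238, y = 0.470
  2: x = 0.360, y = 0.404
  3: x = 0.402, y = 0.126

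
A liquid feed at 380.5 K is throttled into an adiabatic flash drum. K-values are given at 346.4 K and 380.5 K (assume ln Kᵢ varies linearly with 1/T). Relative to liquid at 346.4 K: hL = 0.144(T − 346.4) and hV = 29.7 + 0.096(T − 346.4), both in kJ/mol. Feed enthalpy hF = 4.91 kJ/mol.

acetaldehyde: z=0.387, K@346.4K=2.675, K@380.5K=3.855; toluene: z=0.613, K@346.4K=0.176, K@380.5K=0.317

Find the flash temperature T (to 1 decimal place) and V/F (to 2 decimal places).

Adiabatic flash: solve Rachford–Rice at each trial T, then check hF = ψ·hV(T) + (1−ψ)·hL(T).
  T = 346.4 K: K = (2.675, 0.176), RR gives ψ = 0.104, H_out = 3.080 kJ/mol
  T = 380.5 K: K = (3.855, 0.317), RR gives ψ = 0.352, H_out = 14.786 kJ/mol
  T = 363.4 K: K = (3.237, 0.239), RR gives ψ = 0.235, H_out = 9.228 kJ/mol
  T = 354.9 K: K = (2.949, 0.206), RR gives ψ = 0.173, H_out = 6.290 kJ/mol
  T = 350.6 K: K = (2.809, 0.190), RR gives ψ = 0.139, H_out = 4.709 kJ/mol
  T = 352.8 K: K = (2.880, 0.198), RR gives ψ = 0.157, H_out = 5.527 kJ/mol
Linear interpolation between T = 350.6 (H_out = 4.709) and T = 352.8 (H_out = 5.527) on hF = 4.91 gives T ≈ 351.1 K, at which ψ = 0.14.

T = 351.1 K, V/F = 0.14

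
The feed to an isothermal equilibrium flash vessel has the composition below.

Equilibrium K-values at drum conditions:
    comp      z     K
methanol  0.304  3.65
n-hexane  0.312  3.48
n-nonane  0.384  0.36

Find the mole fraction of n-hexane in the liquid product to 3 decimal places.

Material balance + equilibrium reduce to Σ zᵢ(Kᵢ−1)/(1+ψ(Kᵢ−1)) = 0.
Check two-phase: ΣzᵢKᵢ = 2.334 > 1 and Σzᵢ/Kᵢ = 1.240 > 1, so g(0) = 1.334 > 0 and g(1) = -0.240 < 0.
Newton iteration, ψ⁰ = 0.5:
  ψ = 0.500: g = 0.3305, g' = -1.118 → ψ = 0.796
  ψ = 0.796: g = 0.0185, g' = -1.091 → ψ = 0.813
Converged at ψ = 0.813.
Compositions from xᵢ = zᵢ/(1+ψ(Kᵢ−1)), yᵢ = Kᵢxᵢ:
  methanol: x = 0.096, y = 0.352
  n-hexane: x = 0.103, y = 0.360
  n-nonane: x = 0.800, y = 0.288

x_n-hexane = 0.103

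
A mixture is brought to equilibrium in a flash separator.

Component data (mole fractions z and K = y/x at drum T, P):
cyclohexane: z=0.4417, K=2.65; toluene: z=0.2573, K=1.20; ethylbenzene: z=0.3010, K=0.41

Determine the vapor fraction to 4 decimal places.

ψ = 0.8359

Let ψ = V/F and solve Σ zᵢ(Kᵢ−1)/(1+ψ(Kᵢ−1)) = 0.
Check two-phase: ΣzᵢKᵢ = 1.6027 > 1 and Σzᵢ/Kᵢ = 1.1152 > 1, so g(0) = 0.6027 > 0 and g(1) = -0.1152 < 0.
Iterate (Newton) starting at ψ = 0.41:
  ψ = 0.4100: g = 0.24802, g' = -0.6190 → ψ = 0.8107
  ψ = 0.8107: g = 0.01563, g' = -0.6127 → ψ = 0.8362
  ψ = 0.8362: g = -0.00019, g' = -0.6281 → ψ = 0.8359
Converged at ψ = 0.8359.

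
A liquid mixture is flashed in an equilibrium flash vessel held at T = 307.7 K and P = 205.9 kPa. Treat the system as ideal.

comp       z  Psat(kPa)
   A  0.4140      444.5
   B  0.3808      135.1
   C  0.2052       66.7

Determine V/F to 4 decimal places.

V/F = 0.3715

Raoult's law: Kᵢ = Pᵢˢᵃᵗ/P = Pᵢˢᵃᵗ/205.9.
  K_A = 444.5/205.9 = 2.158815, K_B = 135.1/205.9 = 0.656144, K_C = 66.7/205.9 = 0.323944
Newton–Raphson from V/F = 0.5:
  V/F = 0.5000: g = -0.06394, g' = -0.5026 → V/F = 0.3728
  V/F = 0.3728: g = -0.00063, g' = -0.4980 → V/F = 0.3715
Converged at V/F = 0.3715.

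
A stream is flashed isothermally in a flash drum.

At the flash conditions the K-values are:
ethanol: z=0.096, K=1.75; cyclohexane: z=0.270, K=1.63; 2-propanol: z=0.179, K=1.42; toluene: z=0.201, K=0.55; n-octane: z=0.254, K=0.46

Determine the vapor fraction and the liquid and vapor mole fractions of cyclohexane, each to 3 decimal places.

ψ = 0.301, x_cyclohexane = 0.227, y_cyclohexane = 0.370

Material balance + equilibrium reduce to Σ zᵢ(Kᵢ−1)/(1+ψ(Kᵢ−1)) = 0.
Check two-phase: ΣzᵢKᵢ = 1.090 > 1 and Σzᵢ/Kᵢ = 1.264 > 1, so g(0) = 0.090 > 0 and g(1) = -0.264 < 0.
Iterate (Newton) starting at ψ = 0.5:
  ψ = 0.500: g = -0.0608, g' = -0.319 → ψ = 0.309
  ψ = 0.309: g = -0.0024, g' = -0.297 → ψ = 0.301
Converged at ψ = 0.301.
Compositions from xᵢ = zᵢ/(1+ψ(Kᵢ−1)), yᵢ = Kᵢxᵢ:
  ethanol: x = 0.078, y = 0.137
  cyclohexane: x = 0.227, y = 0.370
  2-propanol: x = 0.159, y = 0.226
  toluene: x = 0.233, y = 0.128
  n-octane: x = 0.303, y = 0.140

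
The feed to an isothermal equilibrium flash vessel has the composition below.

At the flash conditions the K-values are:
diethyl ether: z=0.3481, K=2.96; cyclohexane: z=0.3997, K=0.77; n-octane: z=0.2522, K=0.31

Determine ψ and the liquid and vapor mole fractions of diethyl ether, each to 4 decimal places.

ψ = 0.4616, x_diethyl ether = 0.1828, y_diethyl ether = 0.5410

Iterate (Newton) starting at ψ = 0.69:
  ψ = 0.6900: g = -0.15140, g' = -0.7090 → ψ = 0.4765
  ψ = 0.4765: g = -0.00969, g' = -0.6507 → ψ = 0.4616
Converged at ψ = 0.4616.
Compositions from xᵢ = zᵢ/(1+ψ(Kᵢ−1)), yᵢ = Kᵢxᵢ:
  diethyl ether: x = 0.1828, y = 0.5410
  cyclohexane: x = 0.4472, y = 0.3443
  n-octane: x = 0.3701, y = 0.1147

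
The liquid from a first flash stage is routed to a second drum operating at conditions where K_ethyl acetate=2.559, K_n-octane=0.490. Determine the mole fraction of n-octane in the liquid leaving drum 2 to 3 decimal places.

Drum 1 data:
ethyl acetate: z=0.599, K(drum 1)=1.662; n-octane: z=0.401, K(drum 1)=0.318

x_n-octane (drum 2) = 0.754

Drum 1:
Rachford–Rice: g(ψ₁) = Σ zᵢ(Kᵢ−1)/(1+ψ₁(Kᵢ−1)) = 0.
Check two-phase: ΣzᵢKᵢ = 1.123 > 1 and Σzᵢ/Kᵢ = 1.621 > 1, so g(0) = 0.123 > 0 and g(1) = -0.621 < 0.
Binary case is linear: z₁(K₁−1)(1+ψ₁(K₂−1)) + z₂(K₂−1)(1+ψ₁(K₁−1)) = 0
⇒ ψ₁ = [z₁(K₁−1)+z₂(K₂−1)] / [−(K₁−1)(K₂−1)] = 0.1231/0.4515 = 0.273
Drum-1 compositions:
  ethyl acetate: x = 0.507, y = 0.843
  n-octane: x = 0.493, y = 0.157
Drum-2 feed = drum-1 liquid: z₂ = (0.5074, 0.4926).
Drum 2:
Material balance + equilibrium reduce to Σ zᵢ(Kᵢ−1)/(1+ψ₂(Kᵢ−1)) = 0.
Check two-phase: ΣzᵢKᵢ = 1.540 > 1 and Σzᵢ/Kᵢ = 1.204 > 1, so g(0) = 0.540 > 0 and g(1) = -0.204 < 0.
Binary case is linear: z₁(K₁−1)(1+ψ₂(K₂−1)) + z₂(K₂−1)(1+ψ₂(K₁−1)) = 0
⇒ ψ₂ = [z₁(K₁−1)+z₂(K₂−1)] / [−(K₁−1)(K₂−1)] = 0.5399/0.7951 = 0.679
  ethyl acetate: x = 0.246, y = 0.631
  n-octane: x = 0.754, y = 0.369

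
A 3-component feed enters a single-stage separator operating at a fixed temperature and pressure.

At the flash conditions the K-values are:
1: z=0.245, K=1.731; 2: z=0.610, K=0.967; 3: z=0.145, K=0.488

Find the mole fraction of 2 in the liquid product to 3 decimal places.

x_2 = 0.622

Material balance + equilibrium reduce to Σ zᵢ(Kᵢ−1)/(1+ψ(Kᵢ−1)) = 0.
Check two-phase: ΣzᵢKᵢ = 1.085 > 1 and Σzᵢ/Kᵢ = 1.069 > 1, so g(0) = 0.085 > 0 and g(1) = -0.069 < 0.
Newton iteration, ψ⁰ = 0.5:
  ψ = 0.500: g = 0.0109, g' = -0.140 → ψ = 0.578
Converged at ψ = 0.578.
Compositions from xᵢ = zᵢ/(1+ψ(Kᵢ−1)), yᵢ = Kᵢxᵢ:
  1: x = 0.172, y = 0.298
  2: x = 0.622, y = 0.601
  3: x = 0.206, y = 0.100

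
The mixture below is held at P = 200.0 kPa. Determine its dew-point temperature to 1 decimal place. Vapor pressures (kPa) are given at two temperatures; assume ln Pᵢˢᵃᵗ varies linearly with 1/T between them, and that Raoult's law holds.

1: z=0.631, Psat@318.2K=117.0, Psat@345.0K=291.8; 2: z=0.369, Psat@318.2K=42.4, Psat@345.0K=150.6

T = 342.9 K

Dew-point temperature: Σzᵢ·P/Pᵢˢᵃᵗ(T) = 1. Interpolate ln Pᵢˢᵃᵗ = aᵢ + bᵢ/T.
  T = 318.2 K: ΣzᵢP/Pᵢˢᵃᵗ = 2.8192
  T = 345.0 K: ΣzᵢP/Pᵢˢᵃᵗ = 0.9225
  T = 331.6 K: ΣzᵢP/Pᵢˢᵃᵗ = 1.5707
  T = 338.3 K: ΣzᵢP/Pᵢˢᵃᵗ = 1.1964
  T = 341.6 K: ΣzᵢP/Pᵢˢᵃᵗ = 1.0510
  T = 343.3 K: ΣzᵢP/Pᵢˢᵃᵗ = 0.9843
Interpolating between 341.6 K and 343.3 K gives T ≈ 342.9 K.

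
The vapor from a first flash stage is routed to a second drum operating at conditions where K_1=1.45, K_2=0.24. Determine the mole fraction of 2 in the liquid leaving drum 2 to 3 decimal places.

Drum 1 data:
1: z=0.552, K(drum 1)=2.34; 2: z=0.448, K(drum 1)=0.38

x_2 (drum 2) = 0.372

Drum 1:
Rachford–Rice: g(ψ₁) = Σ zᵢ(Kᵢ−1)/(1+ψ₁(Kᵢ−1)) = 0.
Feasibility: ΣzᵢKᵢ = 1.462, Σzᵢ/Kᵢ = 1.415 — both > 1, two phases present.
Binary case is linear: z₁(K₁−1)(1+ψ₁(K₂−1)) + z₂(K₂−1)(1+ψ₁(K₁−1)) = 0
⇒ ψ₁ = [z₁(K₁−1)+z₂(K₂−1)] / [−(K₁−1)(K₂−1)] = 0.4619/0.8308 = 0.556
Drum-1 compositions:
  1: x = 0.316, y = 0.740
  2: x = 0.684, y = 0.260
Drum-2 feed = drum-1 vapor: z₂ = (0.7402, 0.2598).
Drum 2:
Let ψ₂ = V/F and solve Σ zᵢ(Kᵢ−1)/(1+ψ₂(Kᵢ−1)) = 0.
Check two-phase: ΣzᵢKᵢ = 1.136 > 1 and Σzᵢ/Kᵢ = 1.593 > 1, so g(0) = 0.136 > 0 and g(1) = -0.593 < 0.
Newton iteration, ψ₂⁰ = 0.49:
  ψ₂ = 0.490: g = -0.0417, g' = -0.482 → ψ₂ = 0.403
  ψ₂ = 0.403: g = -0.0028, g' = -0.419 → ψ₂ = 0.397
Converged at ψ₂ = 0.397.
  1: x = 0.628, y = 0.911
  2: x = 0.372, y = 0.089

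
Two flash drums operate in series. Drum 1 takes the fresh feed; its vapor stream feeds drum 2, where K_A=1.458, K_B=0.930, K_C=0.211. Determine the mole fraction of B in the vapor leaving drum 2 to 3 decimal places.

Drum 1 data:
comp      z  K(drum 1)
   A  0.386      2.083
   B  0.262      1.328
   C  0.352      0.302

Drum 1:
Material balance + equilibrium reduce to Σ zᵢ(Kᵢ−1)/(1+ψ₁(Kᵢ−1)) = 0.
Feasibility: ΣzᵢKᵢ = 1.258, Σzᵢ/Kᵢ = 1.548 — both > 1, two phases present.
Newton–Raphson from ψ₁ = 0.69:
  ψ₁ = 0.690: g = -0.1646, g' = -0.805 → ψ₁ = 0.486
  ψ₁ = 0.486: g = -0.0235, g' = -0.608 → ψ₁ = 0.447
  ψ₁ = 0.447: g = -0.0004, g' = -0.589 → ψ₁ = 0.446
Converged at ψ₁ = 0.446.
Drum-1 compositions:
  A: x = 0.260, y = 0.542
  B: x = 0.229, y = 0.304
  C: x = 0.511, y = 0.154
Drum-2 feed = drum-1 vapor: z₂ = (0.5421, 0.3035, 0.1544).
Drum 2:
Newton–Raphson from ψ₂ = 0.47:
  ψ₂ = 0.470: g = -0.0113, g' = -0.321 → ψ₂ = 0.435
  ψ₂ = 0.435: g = -0.0003, g' = -0.303 → ψ₂ = 0.434
Converged at ψ₂ = 0.434.
  A: x = 0.452, y = 0.659
  B: x = 0.313, y = 0.291
  C: x = 0.235, y = 0.050

y_B (drum 2) = 0.291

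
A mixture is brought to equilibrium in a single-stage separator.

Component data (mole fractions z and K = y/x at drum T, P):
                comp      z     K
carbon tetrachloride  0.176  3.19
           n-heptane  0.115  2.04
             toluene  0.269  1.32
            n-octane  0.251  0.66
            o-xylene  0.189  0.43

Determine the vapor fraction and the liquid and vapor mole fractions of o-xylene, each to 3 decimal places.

ψ = 0.701, x_o-xylene = 0.315, y_o-xylene = 0.135

Material balance + equilibrium reduce to Σ zᵢ(Kᵢ−1)/(1+ψ(Kᵢ−1)) = 0.
Feasibility: ΣzᵢKᵢ = 1.398, Σzᵢ/Kᵢ = 1.135 — both > 1, two phases present.
Newton–Raphson from ψ = 0.4:
  ψ = 0.400: g = 0.1279, g' = -0.465 → ψ = 0.675
  ψ = 0.675: g = 0.0108, g' = -0.410 → ψ = 0.701
Converged at ψ = 0.701.
Compositions from xᵢ = zᵢ/(1+ψ(Kᵢ−1)), yᵢ = Kᵢxᵢ:
  carbon tetrachloride: x = 0.069, y = 0.221
  n-heptane: x = 0.067, y = 0.136
  toluene: x = 0.220, y = 0.290
  n-octane: x = 0.330, y = 0.218
  o-xylene: x = 0.315, y = 0.135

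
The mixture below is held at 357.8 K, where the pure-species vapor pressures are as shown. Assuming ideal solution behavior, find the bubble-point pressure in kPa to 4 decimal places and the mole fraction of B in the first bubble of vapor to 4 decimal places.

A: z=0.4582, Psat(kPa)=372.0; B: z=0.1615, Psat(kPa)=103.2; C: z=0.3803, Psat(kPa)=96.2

Pbub = 223.7021 kPa, y_B = 0.0745

At the bubble point ψ → 0, so ΣzᵢKᵢ = 1 with Kᵢ = Pᵢˢᵃᵗ/P ⇒ P = ΣzᵢPᵢˢᵃᵗ.
P = 0.4582·372.0 + 0.1615·103.2 + 0.3803·96.2 = 223.7021 kPa
yᵢ = zᵢPᵢˢᵃᵗ/P ⇒ y_B = 0.1615·103.2/223.7021 = 0.0745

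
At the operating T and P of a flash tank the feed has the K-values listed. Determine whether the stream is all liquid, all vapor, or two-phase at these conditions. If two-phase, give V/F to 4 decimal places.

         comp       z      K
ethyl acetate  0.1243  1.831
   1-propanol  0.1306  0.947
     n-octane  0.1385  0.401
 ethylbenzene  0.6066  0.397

ΣzᵢKᵢ = 0.6476; Σzᵢ/Kᵢ = 2.0791.
Since ΣzᵢKᵢ < 1 the mixture is below its bubble point — single liquid phase.

all liquid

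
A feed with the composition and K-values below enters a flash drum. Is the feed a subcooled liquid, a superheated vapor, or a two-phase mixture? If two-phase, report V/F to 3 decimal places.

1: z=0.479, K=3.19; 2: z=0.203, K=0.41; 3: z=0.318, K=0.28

ΣzᵢKᵢ = 1.700; Σzᵢ/Kᵢ = 1.781.
Both exceed 1, so a two-phase solution exists.
Rachford–Rice: g(ψ) = Σ zᵢ(Kᵢ−1)/(1+ψ(Kᵢ−1)) = 0.
Newton iteration, ψ⁰ = 0.67:
  ψ = 0.670: g = -0.2152, g' = -1.186 → ψ = 0.489
  ψ = 0.489: g = -0.0146, g' = -1.068 → ψ = 0.475
Converged at ψ = 0.475.

two-phase, V/F = 0.475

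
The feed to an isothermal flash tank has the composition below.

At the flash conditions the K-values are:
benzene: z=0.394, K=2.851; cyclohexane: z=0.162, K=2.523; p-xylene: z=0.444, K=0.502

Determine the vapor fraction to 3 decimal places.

ψ = 0.862

Material balance + equilibrium reduce to Σ zᵢ(Kᵢ−1)/(1+ψ(Kᵢ−1)) = 0.
Feasibility: ΣzᵢKᵢ = 1.755, Σzᵢ/Kᵢ = 1.087 — both > 1, two phases present.
Newton iteration, ψ⁰ = 0.5:
  ψ = 0.500: g = 0.2244, g' = -0.680 → ψ = 0.830
  ψ = 0.830: g = 0.0197, g' = -0.603 → ψ = 0.863
  ψ = 0.863: g = -0.0001, g' = -0.609 → ψ = 0.862
Converged at ψ = 0.862.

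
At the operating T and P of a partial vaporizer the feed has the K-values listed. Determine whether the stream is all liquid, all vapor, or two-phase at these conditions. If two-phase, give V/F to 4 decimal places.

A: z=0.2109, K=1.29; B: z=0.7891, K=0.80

all liquid

ΣzᵢKᵢ = 0.9033; Σzᵢ/Kᵢ = 1.1499.
Since ΣzᵢKᵢ < 1 the mixture is below its bubble point — single liquid phase.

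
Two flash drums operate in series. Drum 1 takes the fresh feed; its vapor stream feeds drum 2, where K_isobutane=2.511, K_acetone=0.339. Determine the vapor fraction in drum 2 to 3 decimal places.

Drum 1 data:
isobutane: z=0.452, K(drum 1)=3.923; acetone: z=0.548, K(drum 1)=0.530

Drum 1:
Material balance + equilibrium reduce to Σ zᵢ(Kᵢ−1)/(1+ψ₁(Kᵢ−1)) = 0.
g(0) = ΣzᵢKᵢ − 1 = 1.064 and g(1) = 1 − Σzᵢ/Kᵢ = -0.149, so a root lies in (0, 1).
Newton iteration, ψ₁⁰ = 0.5:
  ψ₁ = 0.500: g = 0.2001, g' = -0.844 → ψ₁ = 0.737
  ψ₁ = 0.737: g = 0.0248, g' = -0.672 → ψ₁ = 0.774
Converged at ψ₁ = 0.774.
Drum-1 compositions:
  isobutane: x = 0.139, y = 0.543
  acetone: x = 0.861, y = 0.457
Drum-2 feed = drum-1 vapor: z₂ = (0.5434, 0.4566).
Drum 2:
Material balance + equilibrium reduce to Σ zᵢ(Kᵢ−1)/(1+ψ₂(Kᵢ−1)) = 0.
Feasibility: ΣzᵢKᵢ = 1.519, Σzᵢ/Kᵢ = 1.563 — both > 1, two phases present.
Newton iteration, ψ₂⁰ = 0.5:
  ψ₂ = 0.500: g = 0.0169, g' = -0.848 → ψ₂ = 0.520
Converged at ψ₂ = 0.520.
  isobutane: x = 0.304, y = 0.764
  acetone: x = 0.696, y = 0.236

V/F (drum 2) = 0.520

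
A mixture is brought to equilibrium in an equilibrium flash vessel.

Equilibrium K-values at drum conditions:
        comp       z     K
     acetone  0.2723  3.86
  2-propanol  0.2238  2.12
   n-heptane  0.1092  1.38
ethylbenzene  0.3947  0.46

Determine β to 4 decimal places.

Newton–Raphson from β = 0.5:
  β = 0.5000: g = 0.22406, g' = -0.7197 → β = 0.8113
  β = 0.8113: g = 0.01825, g' = -0.6529 → β = 0.8393
  β = 0.8393: g = -0.00011, g' = -0.6613 → β = 0.8391
Converged at β = 0.8391.

β = 0.8391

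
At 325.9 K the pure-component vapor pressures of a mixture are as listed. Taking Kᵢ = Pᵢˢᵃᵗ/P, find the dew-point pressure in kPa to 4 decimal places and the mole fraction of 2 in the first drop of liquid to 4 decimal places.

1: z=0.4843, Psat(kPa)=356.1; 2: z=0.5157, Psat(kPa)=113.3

Pdew = 169.1577 kPa, x_2 = 0.7699

At the dew point ψ → 1, so Σzᵢ/Kᵢ = 1 with Kᵢ = Pᵢˢᵃᵗ/P ⇒ 1/P = Σzᵢ/Pᵢˢᵃᵗ.
1/P = 0.4843/356.1 + 0.5157/113.3 = 0.0059116 ⇒ P = 169.1577 kPa
xᵢ = zᵢP/Pᵢˢᵃᵗ ⇒ x_2 = 0.5157·169.1577/113.3 = 0.7699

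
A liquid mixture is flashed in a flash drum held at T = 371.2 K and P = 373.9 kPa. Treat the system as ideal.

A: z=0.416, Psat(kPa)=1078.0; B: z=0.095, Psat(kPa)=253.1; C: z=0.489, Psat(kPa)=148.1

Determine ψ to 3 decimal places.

Raoult's law: Kᵢ = Pᵢˢᵃᵗ/P = Pᵢˢᵃᵗ/373.9.
  K_A = 1078.0/373.9 = 2.88312, K_B = 253.1/373.9 = 0.67692, K_C = 148.1/373.9 = 0.39610
Material balance + equilibrium reduce to Σ zᵢ(Kᵢ−1)/(1+ψ(Kᵢ−1)) = 0.
Check two-phase: ΣzᵢKᵢ = 1.457 > 1 and Σzᵢ/Kᵢ = 1.519 > 1, so g(0) = 0.457 > 0 and g(1) = -0.519 < 0.
Newton–Raphson from ψ = 0.6:
  ψ = 0.600: g = -0.1334, g' = -0.779 → ψ = 0.429
  ψ = 0.429: g = -0.0007, g' = -0.790 → ψ = 0.428
Converged at ψ = 0.428.

ψ = 0.428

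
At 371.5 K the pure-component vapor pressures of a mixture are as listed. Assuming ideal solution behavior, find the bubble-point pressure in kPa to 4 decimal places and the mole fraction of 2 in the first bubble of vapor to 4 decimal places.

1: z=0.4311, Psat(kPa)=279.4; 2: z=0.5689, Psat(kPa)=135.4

At the bubble point ψ → 0, so ΣzᵢKᵢ = 1 with Kᵢ = Pᵢˢᵃᵗ/P ⇒ P = ΣzᵢPᵢˢᵃᵗ.
P = 0.4311·279.4 + 0.5689·135.4 = 197.4784 kPa
yᵢ = zᵢPᵢˢᵃᵗ/P ⇒ y_2 = 0.5689·135.4/197.4784 = 0.3901

Pbub = 197.4784 kPa, y_2 = 0.3901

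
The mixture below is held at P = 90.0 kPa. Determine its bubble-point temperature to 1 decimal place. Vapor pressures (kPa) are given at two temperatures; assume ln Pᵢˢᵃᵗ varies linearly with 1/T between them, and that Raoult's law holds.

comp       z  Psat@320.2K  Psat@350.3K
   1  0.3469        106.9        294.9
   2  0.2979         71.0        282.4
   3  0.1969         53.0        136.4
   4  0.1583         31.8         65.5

T = 325.3 K

Bubble-point temperature: ΣzᵢPᵢˢᵃᵗ(T) = P. Interpolate ln Pᵢˢᵃᵗ = aᵢ + bᵢ/T.
  T = 320.2 K: ΣzᵢPᵢˢᵃᵗ = 73.70 kPa
  T = 350.3 K: ΣzᵢPᵢˢᵃᵗ = 223.65 kPa
  T = 335.2 K: ΣzᵢPᵢˢᵃᵗ = 130.72 kPa
  T = 327.7 K: ΣzᵢPᵢˢᵃᵗ = 98.67 kPa
  T = 323.9 K: ΣzᵢPᵢˢᵃᵗ = 85.23 kPa
  T = 325.8 K: ΣzᵢPᵢˢᵃᵗ = 91.73 kPa
Interpolating between 323.9 K and 325.8 K gives T ≈ 325.3 K.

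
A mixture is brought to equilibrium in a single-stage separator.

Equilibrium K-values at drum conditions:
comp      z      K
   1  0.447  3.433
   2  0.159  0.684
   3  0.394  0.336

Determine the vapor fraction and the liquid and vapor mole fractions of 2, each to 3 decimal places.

ψ = 0.542, x_2 = 0.192, y_2 = 0.131

Iterate (Newton) starting at ψ = 0.31:
  ψ = 0.310: g = 0.2348, g' = -1.155 → ψ = 0.513
  ψ = 0.513: g = 0.0267, g' = -0.946 → ψ = 0.542
Converged at ψ = 0.542.
Compositions from xᵢ = zᵢ/(1+ψ(Kᵢ−1)), yᵢ = Kᵢxᵢ:
  1: x = 0.193, y = 0.662
  2: x = 0.192, y = 0.131
  3: x = 0.615, y = 0.207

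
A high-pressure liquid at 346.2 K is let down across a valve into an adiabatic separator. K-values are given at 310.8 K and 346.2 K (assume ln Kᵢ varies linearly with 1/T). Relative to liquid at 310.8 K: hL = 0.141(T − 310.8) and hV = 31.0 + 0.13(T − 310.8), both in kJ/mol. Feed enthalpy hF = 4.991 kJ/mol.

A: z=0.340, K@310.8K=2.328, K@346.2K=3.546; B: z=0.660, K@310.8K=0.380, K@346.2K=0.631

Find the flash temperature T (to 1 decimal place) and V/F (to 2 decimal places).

T = 316.1 K, V/F = 0.14

Adiabatic flash: solve Rachford–Rice at each trial T, then check hF = ψ·hV(T) + (1−ψ)·hL(T).
  T = 310.8 K: K = (2.328, 0.380), RR gives ψ = 0.051, H_out = 1.593 kJ/mol
  T = 346.2 K: K = (3.546, 0.631), RR gives ψ = 0.662, H_out = 25.261 kJ/mol
  T = 328.5 K: K = (2.906, 0.496), RR gives ψ = 0.329, H_out = 12.626 kJ/mol
  T = 319.6 K: K = (2.607, 0.436), RR gives ψ = 0.192, H_out = 7.168 kJ/mol
  T = 315.2 K: K = (2.466, 0.407), RR gives ψ = 0.123, H_out = 4.436 kJ/mol
  T = 317.4 K: K = (2.536, 0.421), RR gives ψ = 0.158, H_out = 5.811 kJ/mol
Linear interpolation between T = 315.2 (H_out = 4.436) and T = 317.4 (H_out = 5.811) on hF = 4.991 gives T ≈ 316.1 K, at which ψ = 0.14.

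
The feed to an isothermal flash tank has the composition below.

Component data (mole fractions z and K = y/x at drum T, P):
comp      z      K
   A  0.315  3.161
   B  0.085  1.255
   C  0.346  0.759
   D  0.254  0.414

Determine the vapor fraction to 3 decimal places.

Rachford–Rice: g(ψ) = Σ zᵢ(Kᵢ−1)/(1+ψ(Kᵢ−1)) = 0.
Check two-phase: ΣzᵢKᵢ = 1.470 > 1 and Σzᵢ/Kᵢ = 1.237 > 1, so g(0) = 0.470 > 0 and g(1) = -0.237 < 0.
Iterate (Newton) starting at ψ = 0.5:
  ψ = 0.500: g = 0.0411, g' = -0.545 → ψ = 0.575
  ψ = 0.575: g = 0.0009, g' = -0.522 → ψ = 0.577
Converged at ψ = 0.577.

ψ = 0.577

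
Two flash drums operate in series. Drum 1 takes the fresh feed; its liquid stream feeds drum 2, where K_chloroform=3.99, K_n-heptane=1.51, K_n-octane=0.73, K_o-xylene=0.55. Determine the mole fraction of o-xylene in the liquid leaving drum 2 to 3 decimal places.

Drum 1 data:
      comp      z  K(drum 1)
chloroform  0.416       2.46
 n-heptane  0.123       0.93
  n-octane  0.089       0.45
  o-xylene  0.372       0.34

Drum 1:
Newton–Raphson from ψ₁ = 0.5:
  ψ₁ = 0.500: g = -0.0918, g' = -0.709 → ψ₁ = 0.371
  ψ₁ = 0.371: g = -0.0012, g' = -0.700 → ψ₁ = 0.369
Converged at ψ₁ = 0.369.
Drum-1 compositions:
  chloroform: x = 0.270, y = 0.665
  n-heptane: x = 0.126, y = 0.117
  n-octane: x = 0.112, y = 0.050
  o-xylene: x = 0.492, y = 0.167
Drum-2 feed = drum-1 liquid: z₂ = (0.2704, 0.1263, 0.1117, 0.4917).
Drum 2:
Newton iteration, ψ₂⁰ = 0.5:
  ψ₂ = 0.500: g = 0.0550, g' = -0.586 → ψ₂ = 0.594
  ψ₂ = 0.594: g = 0.0028, g' = -0.530 → ψ₂ = 0.599
Converged at ψ₂ = 0.599.
  chloroform: x = 0.097, y = 0.386
  n-heptane: x = 0.097, y = 0.146
  n-octane: x = 0.133, y = 0.097
  o-xylene: x = 0.673, y = 0.370

x_o-xylene (drum 2) = 0.673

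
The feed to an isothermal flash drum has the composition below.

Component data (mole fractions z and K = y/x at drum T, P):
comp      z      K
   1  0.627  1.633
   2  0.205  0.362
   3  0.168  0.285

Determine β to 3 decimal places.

Let β = V/F and solve Σ zᵢ(Kᵢ−1)/(1+β(Kᵢ−1)) = 0.
Feasibility: ΣzᵢKᵢ = 1.146, Σzᵢ/Kᵢ = 1.540 — both > 1, two phases present.
Newton iteration, β⁰ = 0.69:
  β = 0.690: g = -0.1945, g' = -0.723 → β = 0.421
  β = 0.421: g = -0.0372, g' = -0.488 → β = 0.345
  β = 0.345: g = -0.0012, g' = -0.458 → β = 0.342
Converged at β = 0.342.

β = 0.342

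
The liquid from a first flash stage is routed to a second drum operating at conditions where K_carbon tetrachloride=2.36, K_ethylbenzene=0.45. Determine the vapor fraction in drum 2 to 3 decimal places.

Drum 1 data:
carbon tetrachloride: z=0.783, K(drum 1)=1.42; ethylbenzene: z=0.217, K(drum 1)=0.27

V/F (drum 2) = 0.886

Drum 1:
Let ψ₁ = V/F and solve Σ zᵢ(Kᵢ−1)/(1+ψ₁(Kᵢ−1)) = 0.
Check two-phase: ΣzᵢKᵢ = 1.170 > 1 and Σzᵢ/Kᵢ = 1.355 > 1, so g(0) = 0.170 > 0 and g(1) = -0.355 < 0.
Binary case is linear: z₁(K₁−1)(1+ψ₁(K₂−1)) + z₂(K₂−1)(1+ψ₁(K₁−1)) = 0
⇒ ψ₁ = [z₁(K₁−1)+z₂(K₂−1)] / [−(K₁−1)(K₂−1)] = 0.1704/0.3066 = 0.556
Drum-1 compositions:
  carbon tetrachloride: x = 0.635, y = 0.901
  ethylbenzene: x = 0.365, y = 0.099
Drum-2 feed = drum-1 liquid: z₂ = (0.6348, 0.3652).
Drum 2:
Rachford–Rice: g(ψ₂) = Σ zᵢ(Kᵢ−1)/(1+ψ₂(Kᵢ−1)) = 0.
Check two-phase: ΣzᵢKᵢ = 1.662 > 1 and Σzᵢ/Kᵢ = 1.081 > 1, so g(0) = 0.662 > 0 and g(1) = -0.081 < 0.
Binary case is linear: z₁(K₁−1)(1+ψ₂(K₂−1)) + z₂(K₂−1)(1+ψ₂(K₁−1)) = 0
⇒ ψ₂ = [z₁(K₁−1)+z₂(K₂−1)] / [−(K₁−1)(K₂−1)] = 0.6624/0.7480 = 0.886
  carbon tetrachloride: x = 0.288, y = 0.680
  ethylbenzene: x = 0.712, y = 0.320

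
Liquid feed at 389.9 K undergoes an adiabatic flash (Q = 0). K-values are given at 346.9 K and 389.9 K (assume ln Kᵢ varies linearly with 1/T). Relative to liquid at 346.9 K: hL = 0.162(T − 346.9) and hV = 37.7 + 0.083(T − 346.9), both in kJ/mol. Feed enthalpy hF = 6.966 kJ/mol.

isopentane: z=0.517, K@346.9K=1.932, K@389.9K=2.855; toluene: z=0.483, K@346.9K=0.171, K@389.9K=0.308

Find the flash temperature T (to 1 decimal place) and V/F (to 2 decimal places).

T = 351.9 K, V/F = 0.17

Adiabatic flash: solve Rachford–Rice at each trial T, then check hF = ψ·hV(T) + (1−ψ)·hL(T).
  T = 346.9 K: K = (1.932, 0.171), RR gives ψ = 0.105, H_out = 3.974 kJ/mol
  T = 389.9 K: K = (2.855, 0.308), RR gives ψ = 0.487, H_out = 23.662 kJ/mol
  T = 368.4 K: K = (2.376, 0.233), RR gives ψ = 0.323, H_out = 15.123 kJ/mol
  T = 357.6 K: K = (2.148, 0.201), RR gives ψ = 0.226, H_out = 10.062 kJ/mol
  T = 352.2 K: K = (2.038, 0.185), RR gives ψ = 0.169, H_out = 7.165 kJ/mol
  T = 349.5 K: K = (1.984, 0.178), RR gives ψ = 0.138, H_out = 5.589 kJ/mol
  T = 350.9 K: K = (2.012, 0.182), RR gives ψ = 0.154, H_out = 6.418 kJ/mol
Linear interpolation between T = 350.9 (H_out = 6.418) and T = 352.2 (H_out = 7.165) on hF = 6.966 gives T ≈ 351.9 K, at which ψ = 0.17.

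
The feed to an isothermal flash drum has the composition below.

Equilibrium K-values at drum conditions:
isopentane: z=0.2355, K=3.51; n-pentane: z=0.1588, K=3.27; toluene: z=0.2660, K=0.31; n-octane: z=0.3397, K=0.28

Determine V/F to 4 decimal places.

V/F = 0.3065

Material balance + equilibrium reduce to Σ zᵢ(Kᵢ−1)/(1+V/F(Kᵢ−1)) = 0.
g(0) = ΣzᵢKᵢ − 1 = 0.5235 and g(1) = 1 − Σzᵢ/Kᵢ = -1.1869, so a root lies in (0, 1).
Newton–Raphson from V/F = 0.59:
  V/F = 0.5900: g = -0.34242, g' = -1.2831 → V/F = 0.3231
  V/F = 0.3231: g = -0.02061, g' = -1.2335 → V/F = 0.3064
  V/F = 0.3064: g = 0.00015, g' = -1.2522 → V/F = 0.3065
Converged at V/F = 0.3065.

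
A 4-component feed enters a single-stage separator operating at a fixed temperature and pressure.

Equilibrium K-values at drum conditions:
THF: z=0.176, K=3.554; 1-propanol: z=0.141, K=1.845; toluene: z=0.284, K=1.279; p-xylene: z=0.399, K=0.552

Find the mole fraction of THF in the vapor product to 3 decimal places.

Material balance + equilibrium reduce to Σ zᵢ(Kᵢ−1)/(1+V/F(Kᵢ−1)) = 0.
Feasibility: ΣzᵢKᵢ = 1.469, Σzᵢ/Kᵢ = 1.071 — both > 1, two phases present.
Iterate (Newton) starting at V/F = 0.5:
  V/F = 0.500: g = 0.1204, g' = -0.421 → V/F = 0.786
  V/F = 0.786: g = 0.0102, g' = -0.369 → V/F = 0.813
Converged at V/F = 0.813.
Compositions from xᵢ = zᵢ/(1+V/F(Kᵢ−1)), yᵢ = Kᵢxᵢ:
  THF: x = 0.057, y = 0.203
  1-propanol: x = 0.084, y = 0.154
  toluene: x = 0.231, y = 0.296
  p-xylene: x = 0.628, y = 0.347

y_THF = 0.203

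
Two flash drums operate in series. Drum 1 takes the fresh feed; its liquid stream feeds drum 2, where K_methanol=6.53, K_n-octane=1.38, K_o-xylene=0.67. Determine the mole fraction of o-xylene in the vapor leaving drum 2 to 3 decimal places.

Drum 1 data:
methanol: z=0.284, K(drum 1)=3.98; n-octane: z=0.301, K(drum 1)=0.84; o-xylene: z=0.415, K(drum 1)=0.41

Drum 1:
Material balance + equilibrium reduce to Σ zᵢ(Kᵢ−1)/(1+ψ₁(Kᵢ−1)) = 0.
Check two-phase: ΣzᵢKᵢ = 1.553 > 1 and Σzᵢ/Kᵢ = 1.442 > 1, so g(0) = 0.553 > 0 and g(1) = -0.442 < 0.
Newton–Raphson from ψ₁ = 0.5:
  ψ₁ = 0.500: g = -0.0598, g' = -0.707 → ψ₁ = 0.415
  ψ₁ = 0.415: g = 0.0022, g' = -0.766 → ψ₁ = 0.418
Converged at ψ₁ = 0.418.
Drum-1 compositions:
  methanol: x = 0.126, y = 0.503
  n-octane: x = 0.323, y = 0.271
  o-xylene: x = 0.551, y = 0.226
Drum-2 feed = drum-1 liquid: z₂ = (0.1264, 0.3226, 0.5510).
Drum 2:
Newton–Raphson from ψ₂ = 0.46:
  ψ₂ = 0.460: g = 0.0872, g' = -0.425 → ψ₂ = 0.665
  ψ₂ = 0.665: g = 0.0143, g' = -0.305 → ψ₂ = 0.712
  ψ₂ = 0.712: g = 0.0004, g' = -0.290 → ψ₂ = 0.713
Converged at ψ₂ = 0.713.
  methanol: x = 0.026, y = 0.167
  n-octane: x = 0.254, y = 0.350
  o-xylene: x = 0.721, y = 0.483

y_o-xylene (drum 2) = 0.483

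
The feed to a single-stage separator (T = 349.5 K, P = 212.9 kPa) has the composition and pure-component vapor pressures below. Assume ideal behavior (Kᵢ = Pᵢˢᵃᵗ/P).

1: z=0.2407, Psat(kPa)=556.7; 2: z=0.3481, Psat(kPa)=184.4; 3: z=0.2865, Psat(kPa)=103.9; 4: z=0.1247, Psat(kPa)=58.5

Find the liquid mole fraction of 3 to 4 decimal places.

x_3 = 0.3118

Raoult's law: Kᵢ = Pᵢˢᵃᵗ/P = Pᵢˢᵃᵗ/212.9.
  K_1 = 556.7/212.9 = 2.614843, K_2 = 184.4/212.9 = 0.866134, K_3 = 103.9/212.9 = 0.488023, K_4 = 58.5/212.9 = 0.274777
Iterate (Newton) starting at ψ = 0.5:
  ψ = 0.5000: g = -0.17392, g' = -0.4964 → ψ = 0.1496
  ψ = 0.1496: g = 0.00520, g' = -0.5842 → ψ = 0.1585
  ψ = 0.1585: g = 0.00003, g' = -0.5771 → ψ = 0.1586
Converged at ψ = 0.1586.
Compositions from xᵢ = zᵢ/(1+ψ(Kᵢ−1)), yᵢ = Kᵢxᵢ:
  1: x = 0.1916, y = 0.5011
  2: x = 0.3557, y = 0.3080
  3: x = 0.3118, y = 0.1522
  4: x = 0.1409, y = 0.0387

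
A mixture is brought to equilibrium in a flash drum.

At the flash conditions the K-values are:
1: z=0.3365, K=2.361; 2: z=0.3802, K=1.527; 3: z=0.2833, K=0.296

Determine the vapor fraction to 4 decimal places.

Let ψ = V/F and solve Σ zᵢ(Kᵢ−1)/(1+ψ(Kᵢ−1)) = 0.
Check two-phase: ΣzᵢKᵢ = 1.4589 > 1 and Σzᵢ/Kᵢ = 1.3486 > 1, so g(0) = 0.4589 > 0 and g(1) = -0.3486 < 0.
Newton iteration, ψ⁰ = 0.5:
  ψ = 0.5000: g = 0.12332, g' = -0.6212 → ψ = 0.6985
  ψ = 0.6985: g = -0.01118, g' = -0.7638 → ψ = 0.6839
  ψ = 0.6839: g = -0.00013, g' = -0.7464 → ψ = 0.6837
Converged at ψ = 0.6837.

ψ = 0.6837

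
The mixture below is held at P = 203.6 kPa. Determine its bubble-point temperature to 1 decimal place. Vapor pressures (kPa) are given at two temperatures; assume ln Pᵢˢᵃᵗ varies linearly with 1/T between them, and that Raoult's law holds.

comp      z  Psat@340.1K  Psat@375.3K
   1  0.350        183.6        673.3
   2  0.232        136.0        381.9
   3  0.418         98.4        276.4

T = 351.4 K

Bubble-point temperature: ΣzᵢPᵢˢᵃᵗ(T) = P. Interpolate ln Pᵢˢᵃᵗ = aᵢ + bᵢ/T.
  T = 340.1 K: ΣzᵢPᵢˢᵃᵗ = 136.94 kPa
  T = 375.3 K: ΣzᵢPᵢˢᵃᵗ = 439.79 kPa
  T = 357.7 K: ΣzᵢPᵢˢᵃᵗ = 252.00 kPa
  T = 348.9 K: ΣzᵢPᵢˢᵃᵗ = 187.09 kPa
  T = 353.3 K: ΣzᵢPᵢˢᵃᵗ = 217.50 kPa
  T = 351.1 K: ΣzᵢPᵢˢᵃᵗ = 201.81 kPa
Interpolating between 351.1 K and 353.3 K gives T ≈ 351.4 K.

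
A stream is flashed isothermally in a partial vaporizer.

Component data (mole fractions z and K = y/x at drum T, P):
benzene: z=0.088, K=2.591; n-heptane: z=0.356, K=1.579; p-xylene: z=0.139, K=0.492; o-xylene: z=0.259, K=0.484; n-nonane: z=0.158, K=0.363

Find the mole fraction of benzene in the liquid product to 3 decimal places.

Rachford–Rice: g(β) = Σ zᵢ(Kᵢ−1)/(1+β(Kᵢ−1)) = 0.
g(0) = ΣzᵢKᵢ − 1 = 0.041 and g(1) = 1 − Σzᵢ/Kᵢ = -0.512, so a root lies in (0, 1).
Newton iteration, β⁰ = 0.61:
  β = 0.610: g = -0.2386, g' = -0.516 → β = 0.148
  β = 0.148: g = -0.0289, g' = -0.448 → β = 0.083
  β = 0.083: g = 0.0006, g' = -0.468 → β = 0.085
Converged at β = 0.085.
Compositions from xᵢ = zᵢ/(1+β(Kᵢ−1)), yᵢ = Kᵢxᵢ:
  benzene: x = 0.078, y = 0.201
  n-heptane: x = 0.339, y = 0.536
  p-xylene: x = 0.145, y = 0.071
  o-xylene: x = 0.271, y = 0.131
  n-nonane: x = 0.167, y = 0.061

x_benzene = 0.078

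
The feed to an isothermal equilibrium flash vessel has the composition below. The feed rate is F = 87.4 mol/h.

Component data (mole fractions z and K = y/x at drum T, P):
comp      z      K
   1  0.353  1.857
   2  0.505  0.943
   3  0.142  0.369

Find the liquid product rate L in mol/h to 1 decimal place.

L = 26.6 mol/h

Material balance + equilibrium reduce to Σ zᵢ(Kᵢ−1)/(1+V/F(Kᵢ−1)) = 0.
Feasibility: ΣzᵢKᵢ = 1.184, Σzᵢ/Kᵢ = 1.110 — both > 1, two phases present.
Newton–Raphson from V/F = 0.41:
  V/F = 0.410: g = 0.0735, g' = -0.247 → V/F = 0.708
  V/F = 0.708: g = -0.0037, g' = -0.287 → V/F = 0.695
Converged at V/F = 0.695.
Then V = V/F·F = 0.6951·87.4 = 60.8 mol/h and L = F − V = 26.6 mol/h.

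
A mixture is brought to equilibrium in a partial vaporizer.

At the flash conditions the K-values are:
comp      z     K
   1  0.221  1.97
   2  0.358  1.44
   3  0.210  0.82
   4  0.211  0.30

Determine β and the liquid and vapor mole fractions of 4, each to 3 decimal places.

Material balance + equilibrium reduce to Σ zᵢ(Kᵢ−1)/(1+β(Kᵢ−1)) = 0.
Check two-phase: ΣzᵢKᵢ = 1.186 > 1 and Σzᵢ/Kᵢ = 1.320 > 1, so g(0) = 0.186 > 0 and g(1) = -0.320 < 0.
Newton–Raphson from β = 0.5:
  β = 0.500: g = 0.0047, g' = -0.394 → β = 0.512
Converged at β = 0.512.
Compositions from xᵢ = zᵢ/(1+β(Kᵢ−1)), yᵢ = Kᵢxᵢ:
  1: x = 0.148, y = 0.291
  2: x = 0.292, y = 0.421
  3: x = 0.231, y = 0.190
  4: x = 0.329, y = 0.099

β = 0.512, x_4 = 0.329, y_4 = 0.099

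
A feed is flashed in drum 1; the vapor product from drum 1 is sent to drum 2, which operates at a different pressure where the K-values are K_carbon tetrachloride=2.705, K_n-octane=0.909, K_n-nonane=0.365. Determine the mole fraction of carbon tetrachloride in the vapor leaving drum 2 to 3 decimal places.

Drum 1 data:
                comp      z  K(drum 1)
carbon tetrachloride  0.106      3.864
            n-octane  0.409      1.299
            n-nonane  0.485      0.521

Drum 1:
Rachford–Rice: g(ψ₁) = Σ zᵢ(Kᵢ−1)/(1+ψ₁(Kᵢ−1)) = 0.
Feasibility: ΣzᵢKᵢ = 1.194, Σzᵢ/Kᵢ = 1.273 — both > 1, two phases present.
Iterate (Newton) starting at ψ₁ = 0.53:
  ψ₁ = 0.530: g = -0.0852, g' = -0.364 → ψ₁ = 0.296
  ψ₁ = 0.296: g = 0.0059, g' = -0.437 → ψ₁ = 0.310
Converged at ψ₁ = 0.310.
Drum-1 compositions:
  carbon tetrachloride: x = 0.056, y = 0.217
  n-octane: x = 0.374, y = 0.486
  n-nonane: x = 0.570, y = 0.297
Drum-2 feed = drum-1 vapor: z₂ = (0.2170, 0.4863, 0.2967).
Drum 2:
Newton iteration, ψ₂⁰ = 0.36:
  ψ₂ = 0.360: g = -0.0607, g' = -0.448 → ψ₂ = 0.224
  ψ₂ = 0.224: g = 0.0027, g' = -0.497 → ψ₂ = 0.230
Converged at ψ₂ = 0.230.
  carbon tetrachloride: x = 0.156, y = 0.422
  n-octane: x = 0.497, y = 0.451
  n-nonane: x = 0.347, y = 0.127

y_carbon tetrachloride (drum 2) = 0.422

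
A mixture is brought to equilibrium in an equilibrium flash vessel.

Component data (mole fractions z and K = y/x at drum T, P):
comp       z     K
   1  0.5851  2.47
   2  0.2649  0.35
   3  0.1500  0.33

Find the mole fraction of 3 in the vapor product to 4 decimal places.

Material balance + equilibrium reduce to Σ zᵢ(Kᵢ−1)/(1+V/F(Kᵢ−1)) = 0.
Check two-phase: ΣzᵢKᵢ = 1.5874 > 1 and Σzᵢ/Kᵢ = 1.4483 > 1, so g(0) = 0.5874 > 0 and g(1) = -0.4483 < 0.
Iterate (Newton) starting at V/F = 0.45:
  V/F = 0.4500: g = 0.13041, g' = -0.8196 → V/F = 0.6091
  V/F = 0.6091: g = -0.00105, g' = -0.8508 → V/F = 0.6079
Converged at V/F = 0.6079.
Compositions from xᵢ = zᵢ/(1+V/F(Kᵢ−1)), yᵢ = Kᵢxᵢ:
  1: x = 0.3090, y = 0.7632
  2: x = 0.4379, y = 0.1533
  3: x = 0.2531, y = 0.0835

y_3 = 0.0835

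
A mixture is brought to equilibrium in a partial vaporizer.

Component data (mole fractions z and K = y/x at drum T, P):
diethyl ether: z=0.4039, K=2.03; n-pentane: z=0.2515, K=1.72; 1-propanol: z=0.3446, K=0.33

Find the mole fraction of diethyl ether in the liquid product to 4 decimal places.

Material balance + equilibrium reduce to Σ zᵢ(Kᵢ−1)/(1+β(Kᵢ−1)) = 0.
Check two-phase: ΣzᵢKᵢ = 1.3662 > 1 and Σzᵢ/Kᵢ = 1.3894 > 1, so g(0) = 0.3662 > 0 and g(1) = -0.3894 < 0.
Iterate (Newton) starting at β = 0.6:
  β = 0.6000: g = -0.00252, g' = -0.6598 → β = 0.5962
Converged at β = 0.5962.
Compositions from xᵢ = zᵢ/(1+β(Kᵢ−1)), yᵢ = Kᵢxᵢ:
  diethyl ether: x = 0.2502, y = 0.5080
  n-pentane: x = 0.1760, y = 0.3027
  1-propanol: x = 0.5738, y = 0.1894

x_diethyl ether = 0.2502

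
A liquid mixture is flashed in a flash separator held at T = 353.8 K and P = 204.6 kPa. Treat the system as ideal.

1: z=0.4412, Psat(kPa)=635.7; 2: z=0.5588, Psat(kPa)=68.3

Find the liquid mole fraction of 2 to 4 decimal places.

Raoult's law: Kᵢ = Pᵢˢᵃᵗ/P = Pᵢˢᵃᵗ/204.6.
  K_1 = 635.7/204.6 = 3.107038, K_2 = 68.3/204.6 = 0.333822
Rachford–Rice: g(V/F) = Σ zᵢ(Kᵢ−1)/(1+V/F(Kᵢ−1)) = 0.
Check two-phase: ΣzᵢKᵢ = 1.5574 > 1 and Σzᵢ/Kᵢ = 1.8159 > 1, so g(0) = 0.5574 > 0 and g(1) = -0.8159 < 0.
Newton–Raphson from V/F = 0.34:
  V/F = 0.3400: g = 0.06035, g' = -1.0794 → V/F = 0.3959
  V/F = 0.3959: g = 0.00122, g' = -1.0397 → V/F = 0.3971
Converged at V/F = 0.3971.
Compositions from xᵢ = zᵢ/(1+V/F(Kᵢ−1)), yᵢ = Kᵢxᵢ:
  1: x = 0.2402, y = 0.7464
  2: x = 0.7598, y = 0.2536

x_2 = 0.7598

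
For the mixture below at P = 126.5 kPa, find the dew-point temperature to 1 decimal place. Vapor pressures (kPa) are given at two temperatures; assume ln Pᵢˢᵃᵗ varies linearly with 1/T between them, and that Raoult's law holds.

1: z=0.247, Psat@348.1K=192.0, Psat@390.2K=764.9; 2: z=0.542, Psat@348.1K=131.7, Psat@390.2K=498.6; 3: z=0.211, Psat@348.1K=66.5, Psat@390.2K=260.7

T = 350.4 K

Dew-point temperature: Σzᵢ·P/Pᵢˢᵃᵗ(T) = 1. Interpolate ln Pᵢˢᵃᵗ = aᵢ + bᵢ/T.
  T = 348.1 K: ΣzᵢP/Pᵢˢᵃᵗ = 1.0847
  T = 390.2 K: ΣzᵢP/Pᵢˢᵃᵗ = 0.2807
  T = 369.1 K: ΣzᵢP/Pᵢˢᵃᵗ = 0.5318
  T = 358.6 K: ΣzᵢP/Pᵢˢᵃᵗ = 0.7516
  T = 353.4 K: ΣzᵢP/Pᵢˢᵃᵗ = 0.8989
  T = 350.8 K: ΣzᵢP/Pᵢˢᵃᵗ = 0.9850
Interpolating between 348.1 K and 350.8 K gives T ≈ 350.4 K.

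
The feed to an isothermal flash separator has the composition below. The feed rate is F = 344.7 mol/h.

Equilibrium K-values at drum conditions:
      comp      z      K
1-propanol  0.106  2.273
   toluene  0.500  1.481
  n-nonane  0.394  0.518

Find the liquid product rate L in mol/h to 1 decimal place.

Rachford–Rice: g(ψ) = Σ zᵢ(Kᵢ−1)/(1+ψ(Kᵢ−1)) = 0.
Check two-phase: ΣzᵢKᵢ = 1.186 > 1 and Σzᵢ/Kᵢ = 1.145 > 1, so g(0) = 0.186 > 0 and g(1) = -0.145 < 0.
Newton–Raphson from ψ = 0.38:
  ψ = 0.380: g = 0.0618, g' = -0.298 → ψ = 0.587
Converged at ψ = 0.587.
Then V = ψ·F = 0.5868·344.7 = 202.3 mol/h and L = F − V = 142.4 mol/h.

L = 142.4 mol/h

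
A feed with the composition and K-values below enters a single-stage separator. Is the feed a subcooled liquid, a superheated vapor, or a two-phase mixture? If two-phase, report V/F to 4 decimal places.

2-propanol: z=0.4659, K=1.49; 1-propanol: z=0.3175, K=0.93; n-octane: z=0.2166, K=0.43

two-phase, V/F = 0.4404

ΣzᵢKᵢ = 1.0826; Σzᵢ/Kᵢ = 1.1578.
Both exceed 1, so a two-phase solution exists.
Newton iteration, ψ⁰ = 0.41:
  ψ = 0.4100: g = 0.00610, g' = -0.1991 → ψ = 0.4407
  ψ = 0.4407: g = -0.00006, g' = -0.2028 → ψ = 0.4404
Converged at ψ = 0.4404.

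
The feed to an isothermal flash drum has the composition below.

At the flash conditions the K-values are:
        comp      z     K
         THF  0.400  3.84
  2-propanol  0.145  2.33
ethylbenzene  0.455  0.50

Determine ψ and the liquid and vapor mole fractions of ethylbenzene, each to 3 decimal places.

Rachford–Rice: g(ψ) = Σ zᵢ(Kᵢ−1)/(1+ψ(Kᵢ−1)) = 0.
g(0) = ΣzᵢKᵢ − 1 = 1.101 and g(1) = 1 − Σzᵢ/Kᵢ = -0.076, so a root lies in (0, 1).
Newton iteration, ψ⁰ = 0.5:
  ψ = 0.500: g = 0.2819, g' = -0.846 → ψ = 0.833
  ψ = 0.833: g = 0.0389, g' = -0.677 → ψ = 0.891
Converged at ψ = 0.891.
Compositions from xᵢ = zᵢ/(1+ψ(Kᵢ−1)), yᵢ = Kᵢxᵢ:
  THF: x = 0.113, y = 0.435
  2-propanol: x = 0.066, y = 0.155
  ethylbenzene: x = 0.820, y = 0.410

ψ = 0.891, x_ethylbenzene = 0.820, y_ethylbenzene = 0.410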